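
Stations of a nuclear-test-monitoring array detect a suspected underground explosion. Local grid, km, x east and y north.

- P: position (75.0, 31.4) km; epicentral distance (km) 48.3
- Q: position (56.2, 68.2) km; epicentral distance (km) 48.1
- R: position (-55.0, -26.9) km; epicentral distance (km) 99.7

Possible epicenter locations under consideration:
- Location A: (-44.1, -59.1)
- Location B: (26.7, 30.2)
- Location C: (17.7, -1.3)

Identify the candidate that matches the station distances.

For each candidate, compare |candidate − station| to the reported distance:
Location A: residuals P 101.3, Q 114.0, R 65.7 → max 114.0 km
Location B: residuals P 0.0, Q 0.0, R 0.0 → max 0.0 km
Location C: residuals P 17.7, Q 31.4, R 22.6 → max 31.4 km
Only Location B has all residuals ≈ 0.

Location B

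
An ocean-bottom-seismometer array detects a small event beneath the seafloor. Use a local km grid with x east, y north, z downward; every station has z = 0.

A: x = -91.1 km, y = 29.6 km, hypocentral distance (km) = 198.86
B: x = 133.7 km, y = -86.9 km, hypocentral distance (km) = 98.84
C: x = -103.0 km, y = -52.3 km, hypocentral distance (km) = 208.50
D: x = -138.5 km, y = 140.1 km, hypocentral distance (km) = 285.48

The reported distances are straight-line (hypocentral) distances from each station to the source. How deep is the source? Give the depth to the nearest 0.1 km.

z ≈ 55.6 km

Each station gives a sphere (x−x_i)² + (y−y_i)² + z² = d_i² (stations at z=0).
Subtracting the A sphere from B and C: z² cancels, leaving linear equations in x and y:
449.6 x − 233.0 y = 46027.88
-23.8 x − 163.8 y = 241.97
Solving: x ≈ 94.494, y ≈ -15.207 km (keep extra digits for the depth step; rounded: 94.5, -15.2).
Then from the A sphere: z² = 198.86² − (x + 91.1)² − (y − 29.6)² with x = 94.494, y = -15.207, so z ≈ 55.610 ≈ 55.6 km.
Check against D (with the unrounded solution): distance 285.48 ≈ 285.48 km. ✓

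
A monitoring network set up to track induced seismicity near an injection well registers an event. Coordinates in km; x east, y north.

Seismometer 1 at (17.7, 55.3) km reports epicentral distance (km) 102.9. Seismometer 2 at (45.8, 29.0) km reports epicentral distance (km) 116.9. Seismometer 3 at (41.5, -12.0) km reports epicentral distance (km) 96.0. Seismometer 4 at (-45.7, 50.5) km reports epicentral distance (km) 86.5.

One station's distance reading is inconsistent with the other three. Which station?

Seismometer 1

Solve using three stations at a time. Using Seismometer 2, Seismometer 3, Seismometer 4 (subtract circle equations pairwise → linear system) gives (x, y) ≈ (-51.5, -35.8).
Distances from that point to each station vs reported:
  Seismometer 1: calculated 114.4 vs reported 102.9 → residual 11.5 km
  Seismometer 2: calculated 116.9 vs reported 116.9 → residual 0.0 km
  Seismometer 3: calculated 96.0 vs reported 96.0 → residual 0.0 km
  Seismometer 4: calculated 86.5 vs reported 86.5 → residual 0.0 km
Seismometer 2, Seismometer 3, Seismometer 4 are mutually consistent (residuals ≈ 0); Seismometer 1 is off by 11.5 km.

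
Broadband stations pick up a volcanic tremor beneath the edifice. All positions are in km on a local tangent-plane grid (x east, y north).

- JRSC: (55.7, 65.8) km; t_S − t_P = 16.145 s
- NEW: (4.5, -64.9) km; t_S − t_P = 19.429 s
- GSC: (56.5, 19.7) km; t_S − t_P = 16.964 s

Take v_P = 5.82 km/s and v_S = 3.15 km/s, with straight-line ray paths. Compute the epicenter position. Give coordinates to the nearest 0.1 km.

Distance from S−P lag: d = Δt · v_P v_S / (v_P − v_S) = Δt · (5.82·3.15)/(5.82−3.15) ≈ 6.8663·Δt.
So d_JRSC = 110.86, d_NEW = 133.41, d_GSC = 116.48 km.
Circle about each station: (x − 55.7)² + (y − 65.8)² = 110.86²; (x − 4.5)² + (y + 64.9)² = 133.41²; (x − 56.5)² + (y − 19.7)² = 116.48².
Subtracting the JRSC equation from the NEW and GSC equations removes the quadratic terms:
-102.4 x − 261.4 y = -8708.16
1.6 x − 92.2 y = -5129.44
Solving the 2×2 system: x ≈ -54.6, y ≈ 54.7 km.

(-54.6, 54.7)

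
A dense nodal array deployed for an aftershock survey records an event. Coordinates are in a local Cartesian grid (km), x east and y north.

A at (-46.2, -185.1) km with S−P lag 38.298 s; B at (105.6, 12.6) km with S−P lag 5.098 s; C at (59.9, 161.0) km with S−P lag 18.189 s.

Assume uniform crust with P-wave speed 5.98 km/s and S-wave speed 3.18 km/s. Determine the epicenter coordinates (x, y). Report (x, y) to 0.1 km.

Distance from S−P lag: d = Δt · v_P v_S / (v_P − v_S) = Δt · (5.98·3.18)/(5.98−3.18) ≈ 6.7916·Δt.
So d_A = 260.10, d_B = 34.62, d_C = 123.53 km.
Circle about each station: (x + 46.2)² + (y + 185.1)² = 260.10²; (x − 105.6)² + (y − 12.6)² = 34.62²; (x − 59.9)² + (y − 161.0)² = 123.53².
Subtracting pairs of circle equations eliminates x²+y² and gives linear equations (the radical axes):
303.6 x + 395.4 y = 41367.14
212.2 x + 692.2 y = 45504.91
Solving the 2×2 system: x ≈ 84.3, y ≈ 39.9 km.

84.3 km east, 39.9 km north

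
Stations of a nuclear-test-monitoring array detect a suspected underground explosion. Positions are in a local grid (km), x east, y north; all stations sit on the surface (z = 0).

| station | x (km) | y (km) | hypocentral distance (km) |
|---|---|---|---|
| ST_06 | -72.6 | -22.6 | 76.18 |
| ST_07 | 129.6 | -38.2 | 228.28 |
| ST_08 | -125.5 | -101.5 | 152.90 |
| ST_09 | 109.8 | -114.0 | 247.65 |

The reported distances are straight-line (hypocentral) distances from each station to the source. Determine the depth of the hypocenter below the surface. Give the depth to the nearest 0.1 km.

Each station gives a sphere (x−x_i)² + (y−y_i)² + z² = d_i² (stations at z=0).
Subtracting the ST_06 sphere from ST_07 and ST_08: z² cancels, leaving linear equations in x and y:
404.4 x − 31.2 y = -33834.49
-105.8 x − 157.8 y = 2695.96
Solving: x ≈ -80.804, y ≈ 37.092 km (keep extra digits for the depth step; rounded: -80.8, 37.1).
Then from the ST_06 sphere: z² = 76.18² − (x + 72.6)² − (y + 22.6)² with x = -80.804, y = 37.092, so z ≈ 46.615 ≈ 46.6 km.

46.6 km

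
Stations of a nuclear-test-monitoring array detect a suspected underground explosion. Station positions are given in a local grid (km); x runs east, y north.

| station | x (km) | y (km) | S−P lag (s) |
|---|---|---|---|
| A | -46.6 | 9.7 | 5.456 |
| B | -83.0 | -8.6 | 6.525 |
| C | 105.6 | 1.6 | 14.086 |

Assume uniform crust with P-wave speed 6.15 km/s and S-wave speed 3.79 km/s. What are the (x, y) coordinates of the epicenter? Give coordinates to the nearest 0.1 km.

x ≈ -27.0 km, y ≈ -40.5 km

Distance from S−P lag: d = Δt · v_P v_S / (v_P − v_S) = Δt · (6.15·3.79)/(6.15−3.79) ≈ 9.8765·Δt.
So d_A = 53.89, d_B = 64.44, d_C = 139.12 km.
Circle about each station: (x + 46.6)² + (y − 9.7)² = 53.89²; (x + 83.0)² + (y + 8.6)² = 64.44²; (x − 105.6)² + (y − 1.6)² = 139.12².
Subtracting the A equation from the B and C equations removes the quadratic terms:
-72.8 x − 36.6 y = 3448.93
304.4 x − 16.2 y = -7561.97
Solving the 2×2 system: x ≈ -27.0, y ≈ -40.5 km.
Check against A (with the unrounded x, y): √((x + 46.6)²+(y − 9.7)²) = 53.92 ≈ 53.89 km. ✓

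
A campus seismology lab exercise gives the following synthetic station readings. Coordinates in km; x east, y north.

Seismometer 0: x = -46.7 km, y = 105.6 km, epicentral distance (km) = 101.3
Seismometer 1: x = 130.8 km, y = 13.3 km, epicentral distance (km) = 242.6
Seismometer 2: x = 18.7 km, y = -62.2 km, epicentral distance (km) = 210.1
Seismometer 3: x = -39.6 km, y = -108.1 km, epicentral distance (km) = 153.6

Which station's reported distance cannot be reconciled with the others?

Solve using three stations at a time. Using Seismometer 0, Seismometer 1, Seismometer 3 (subtract circle equations pairwise → linear system) gives (x, y) ≈ (-111.4, 27.7).
Distances from that point to each station vs reported:
  Seismometer 0: calculated 101.3 vs reported 101.3 → residual 0.0 km
  Seismometer 1: calculated 242.6 vs reported 242.6 → residual 0.0 km
  Seismometer 2: calculated 158.1 vs reported 210.1 → residual 52.0 km
  Seismometer 3: calculated 153.6 vs reported 153.6 → residual 0.0 km
Seismometer 0, Seismometer 1, Seismometer 3 are mutually consistent (residuals ≈ 0); Seismometer 2 is off by 52.0 km.

Seismometer 2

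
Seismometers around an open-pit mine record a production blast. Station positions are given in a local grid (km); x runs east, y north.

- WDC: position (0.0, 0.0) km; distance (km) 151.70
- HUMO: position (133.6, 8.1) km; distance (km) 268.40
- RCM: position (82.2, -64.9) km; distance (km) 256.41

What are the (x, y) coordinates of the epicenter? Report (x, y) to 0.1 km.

Circle about each station: x² + y² = 151.70²; (x − 133.6)² + (y − 8.1)² = 268.40²; (x − 82.2)² + (y + 64.9)² = 256.41².
Subtracting pairs of circle equations eliminates x²+y² and gives linear equations (the radical axes):
267.2 x + 16.2 y = -31111.10
164.4 x − 129.8 y = -31764.35
Solving the 2×2 system: x ≈ -121.9, y ≈ 90.3 km.
Check against WDC (with the unrounded x, y): √(x²+y²) = 151.72 ≈ 151.70 km. ✓

(-121.9, 90.3)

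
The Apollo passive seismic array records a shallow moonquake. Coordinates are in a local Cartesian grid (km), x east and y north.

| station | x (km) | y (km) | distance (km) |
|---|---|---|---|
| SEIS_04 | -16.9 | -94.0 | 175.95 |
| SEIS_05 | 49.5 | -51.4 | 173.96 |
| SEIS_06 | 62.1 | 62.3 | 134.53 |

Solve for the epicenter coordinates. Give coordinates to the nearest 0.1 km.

Circle about each station: (x + 16.9)² + (y + 94.0)² = 175.95²; (x − 49.5)² + (y + 51.4)² = 173.96²; (x − 62.1)² + (y − 62.3)² = 134.53².
Subtracting the SEIS_04 equation from the SEIS_05 and SEIS_06 equations removes the quadratic terms:
132.8 x + 85.2 y = -3333.08
158.0 x + 312.6 y = 11476.17
Solving the 2×2 system: x ≈ -72.0, y ≈ 73.1 km.
Check against SEIS_04 (with the unrounded x, y): √((x + 16.9)²+(y + 94.0)²) = 175.95 ≈ 175.95 km. ✓

x ≈ -72.0 km, y ≈ 73.1 km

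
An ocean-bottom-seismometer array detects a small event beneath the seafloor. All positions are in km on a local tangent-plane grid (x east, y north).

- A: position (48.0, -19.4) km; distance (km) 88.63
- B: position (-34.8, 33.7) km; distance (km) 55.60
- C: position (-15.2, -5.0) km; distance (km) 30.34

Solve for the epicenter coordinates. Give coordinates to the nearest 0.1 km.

-40.6 km east, -21.6 km north

Circle about each station: (x − 48.0)² + (y + 19.4)² = 88.63²; (x + 34.8)² + (y − 33.7)² = 55.60²; (x + 15.2)² + (y + 5.0)² = 30.34².
Subtracting the A equation from the B and C equations removes the quadratic terms:
-165.6 x + 106.2 y = 4430.29
-126.4 x + 28.8 y = 4510.44
Solving the 2×2 system: x ≈ -40.6, y ≈ -21.6 km.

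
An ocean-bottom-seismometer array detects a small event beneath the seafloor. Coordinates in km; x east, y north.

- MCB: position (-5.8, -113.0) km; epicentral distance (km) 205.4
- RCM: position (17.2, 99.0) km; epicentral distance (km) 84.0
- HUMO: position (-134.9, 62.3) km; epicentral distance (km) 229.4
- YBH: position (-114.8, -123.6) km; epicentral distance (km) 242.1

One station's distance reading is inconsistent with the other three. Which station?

YBH

Solve using three stations at a time. Using MCB, RCM, HUMO (subtract circle equations pairwise → linear system) gives (x, y) ≈ (94.4, 66.2).
Distances from that point to each station vs reported:
  MCB: calculated 205.4 vs reported 205.4 → residual 0.0 km
  RCM: calculated 83.9 vs reported 84.0 → residual 0.1 km
  HUMO: calculated 229.4 vs reported 229.4 → residual 0.0 km
  YBH: calculated 282.5 vs reported 242.1 → residual 40.4 km
MCB, RCM, HUMO are mutually consistent (residuals ≈ 0); YBH is off by 40.4 km.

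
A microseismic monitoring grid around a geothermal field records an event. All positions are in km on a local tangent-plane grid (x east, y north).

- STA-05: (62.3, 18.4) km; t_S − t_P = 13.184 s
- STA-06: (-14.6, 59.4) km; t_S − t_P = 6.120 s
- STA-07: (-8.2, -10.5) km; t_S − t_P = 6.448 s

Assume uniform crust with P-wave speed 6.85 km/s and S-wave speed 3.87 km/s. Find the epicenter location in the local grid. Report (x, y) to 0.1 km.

Distance from S−P lag: d = Δt · v_P v_S / (v_P − v_S) = Δt · (6.85·3.87)/(6.85−3.87) ≈ 8.8958·Δt.
So d_STA-05 = 117.28, d_STA-06 = 54.44, d_STA-07 = 57.36 km.
Circle about each station: (x − 62.3)² + (y − 18.4)² = 117.28²; (x + 14.6)² + (y − 59.4)² = 54.44²; (x + 8.2)² + (y + 10.5)² = 57.36².
Subtracting the STA-05 equation from the STA-06 and STA-07 equations removes the quadratic terms:
-153.8 x + 82.0 y = 10312.55
-141.0 x − 57.8 y = 6422.07
Solving the 2×2 system: x ≈ -54.9, y ≈ 22.8 km.
Check against STA-05 (with the unrounded x, y): √((x − 62.3)²+(y − 18.4)²) = 117.28 ≈ 117.28 km. ✓

-54.9 km east, 22.8 km north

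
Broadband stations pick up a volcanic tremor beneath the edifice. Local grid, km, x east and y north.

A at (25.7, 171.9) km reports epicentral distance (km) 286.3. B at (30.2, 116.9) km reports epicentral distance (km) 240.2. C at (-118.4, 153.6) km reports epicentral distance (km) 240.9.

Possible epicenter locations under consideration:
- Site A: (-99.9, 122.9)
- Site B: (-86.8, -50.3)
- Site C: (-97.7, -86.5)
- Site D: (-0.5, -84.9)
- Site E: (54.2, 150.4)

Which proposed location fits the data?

Site C

For each candidate, compare |candidate − station| to the reported distance:
Site A: residuals A 151.5, B 110.0, C 205.1 → max 205.1 km
Site B: residuals A 37.2, B 36.1, C 34.6 → max 37.2 km
Site C: residuals A 0.1, B 0.1, C 0.1 → max 0.1 km
Site D: residuals A 28.2, B 36.1, C 25.2 → max 36.1 km
Site E: residuals A 250.6, B 199.0, C 68.3 → max 250.6 km
Only Site C has all residuals ≈ 0.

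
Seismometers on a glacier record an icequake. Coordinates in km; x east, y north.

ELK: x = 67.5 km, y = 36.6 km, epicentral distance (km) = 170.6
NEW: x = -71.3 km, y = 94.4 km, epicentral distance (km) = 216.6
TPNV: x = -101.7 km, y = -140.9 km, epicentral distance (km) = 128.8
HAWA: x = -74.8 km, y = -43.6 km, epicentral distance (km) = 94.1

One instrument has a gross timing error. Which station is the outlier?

TPNV

Solve using three stations at a time. Using ELK, NEW, HAWA (subtract circle equations pairwise → linear system) gives (x, y) ≈ (-12.5, -114.0).
Distances from that point to each station vs reported:
  ELK: calculated 170.6 vs reported 170.6 → residual 0.0 km
  NEW: calculated 216.6 vs reported 216.6 → residual 0.0 km
  TPNV: calculated 93.2 vs reported 128.8 → residual 35.6 km
  HAWA: calculated 94.0 vs reported 94.1 → residual 0.1 km
ELK, NEW, HAWA are mutually consistent (residuals ≈ 0); TPNV is off by 35.6 km.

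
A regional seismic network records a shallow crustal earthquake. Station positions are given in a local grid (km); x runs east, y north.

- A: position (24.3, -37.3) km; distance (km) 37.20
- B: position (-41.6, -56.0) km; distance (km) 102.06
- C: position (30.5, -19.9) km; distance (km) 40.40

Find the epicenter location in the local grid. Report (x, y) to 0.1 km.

Circle about each station: (x − 24.3)² + (y + 37.3)² = 37.20²; (x + 41.6)² + (y + 56.0)² = 102.06²; (x − 30.5)² + (y + 19.9)² = 40.40².
Subtracting the A equation from the B and C equations removes the quadratic terms:
-131.8 x − 37.4 y = -6147.62
12.4 x + 34.8 y = -903.84
Solving the 2×2 system: x ≈ 60.1, y ≈ -47.4 km.

x ≈ 60.1 km, y ≈ -47.4 km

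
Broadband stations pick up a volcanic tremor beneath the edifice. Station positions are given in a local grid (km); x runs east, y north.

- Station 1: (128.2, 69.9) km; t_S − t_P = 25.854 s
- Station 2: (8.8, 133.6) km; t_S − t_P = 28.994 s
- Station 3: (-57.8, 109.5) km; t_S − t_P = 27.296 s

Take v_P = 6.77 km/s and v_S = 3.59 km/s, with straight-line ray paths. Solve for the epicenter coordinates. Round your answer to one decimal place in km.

Distance from S−P lag: d = Δt · v_P v_S / (v_P − v_S) = Δt · (6.77·3.59)/(6.77−3.59) ≈ 7.6429·Δt.
So d_Station 1 = 197.60, d_Station 2 = 221.60, d_Station 3 = 208.62 km.
Circle about each station: (x − 128.2)² + (y − 69.9)² = 197.60²; (x − 8.8)² + (y − 133.6)² = 221.60²; (x + 57.8)² + (y − 109.5)² = 208.62².
Subtracting pairs of circle equations eliminates x²+y² and gives linear equations (the radical axes):
-238.8 x + 127.4 y = -13455.65
-372.0 x + 79.2 y = -10466.70
Solving the 2×2 system: x ≈ 9.4, y ≈ -88.0 km.

(9.4, -88.0)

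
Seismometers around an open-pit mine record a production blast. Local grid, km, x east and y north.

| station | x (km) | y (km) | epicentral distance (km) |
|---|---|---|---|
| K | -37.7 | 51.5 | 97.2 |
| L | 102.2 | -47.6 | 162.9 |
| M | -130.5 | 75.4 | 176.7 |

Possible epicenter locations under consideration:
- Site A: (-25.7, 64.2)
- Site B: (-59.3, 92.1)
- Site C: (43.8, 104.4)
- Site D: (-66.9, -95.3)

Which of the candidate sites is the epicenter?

Site C

For each candidate, compare |candidate − station| to the reported distance:
Site A: residuals K 79.7, L 7.0, M 71.3 → max 79.7 km
Site B: residuals K 51.2, L 50.6, M 103.6 → max 103.6 km
Site C: residuals K 0.0, L 0.1, M 0.0 → max 0.1 km
Site D: residuals K 52.5, L 12.8, M 5.5 → max 52.5 km
Only Site C has all residuals ≈ 0.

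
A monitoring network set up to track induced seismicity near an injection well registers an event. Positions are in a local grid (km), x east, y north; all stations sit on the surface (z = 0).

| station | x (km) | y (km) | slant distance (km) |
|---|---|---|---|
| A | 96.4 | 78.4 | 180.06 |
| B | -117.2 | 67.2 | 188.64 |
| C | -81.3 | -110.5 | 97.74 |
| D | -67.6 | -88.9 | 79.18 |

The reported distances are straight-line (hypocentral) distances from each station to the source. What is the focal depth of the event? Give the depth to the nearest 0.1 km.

28.6 km

Each station gives a sphere (x−x_i)² + (y−y_i)² + z² = d_i² (stations at z=0).
Subtracting the A sphere from B and C: z² cancels, leaving linear equations in x and y:
-427.2 x − 22.4 y = -351.29
-355.4 x − 377.8 y = 26248.92
Solving: x ≈ 4.697, y ≈ -73.897 km (keep extra digits for the depth step; rounded: 4.7, -73.9).
Then from the A sphere: z² = 180.06² − (x − 96.4)² − (y − 78.4)² with x = 4.697, y = -73.897, so z ≈ 28.597 ≈ 28.6 km.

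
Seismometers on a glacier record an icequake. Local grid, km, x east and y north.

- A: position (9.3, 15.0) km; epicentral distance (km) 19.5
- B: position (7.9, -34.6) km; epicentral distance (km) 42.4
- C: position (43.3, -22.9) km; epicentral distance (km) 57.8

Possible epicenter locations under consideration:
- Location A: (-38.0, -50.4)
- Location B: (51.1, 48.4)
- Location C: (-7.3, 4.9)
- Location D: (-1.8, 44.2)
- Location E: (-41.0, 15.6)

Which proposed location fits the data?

Location C

For each candidate, compare |candidate − station| to the reported distance:
Location A: residuals A 61.2, B 6.1, C 28.0 → max 61.2 km
Location B: residuals A 34.0, B 51.2, C 13.9 → max 51.2 km
Location C: residuals A 0.1, B 0.1, C 0.1 → max 0.1 km
Location D: residuals A 11.7, B 37.0, C 23.0 → max 37.0 km
Location E: residuals A 30.8, B 27.7, C 34.9 → max 34.9 km
Only Location C has all residuals ≈ 0.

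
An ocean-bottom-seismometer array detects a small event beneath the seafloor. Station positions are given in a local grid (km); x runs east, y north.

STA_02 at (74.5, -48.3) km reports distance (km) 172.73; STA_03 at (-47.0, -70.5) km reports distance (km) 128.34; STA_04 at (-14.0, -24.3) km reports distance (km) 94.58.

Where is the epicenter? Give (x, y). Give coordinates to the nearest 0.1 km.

Circle about each station: (x − 74.5)² + (y + 48.3)² = 172.73²; (x + 47.0)² + (y + 70.5)² = 128.34²; (x + 14.0)² + (y + 24.3)² = 94.58².
Subtracting pairs of circle equations eliminates x²+y² and gives linear equations (the radical axes):
-243.0 x − 44.4 y = 12660.61
-177.0 x + 48.0 y = 13793.63
Solving the 2×2 system: x ≈ -62.5, y ≈ 56.9 km.

(-62.5, 56.9)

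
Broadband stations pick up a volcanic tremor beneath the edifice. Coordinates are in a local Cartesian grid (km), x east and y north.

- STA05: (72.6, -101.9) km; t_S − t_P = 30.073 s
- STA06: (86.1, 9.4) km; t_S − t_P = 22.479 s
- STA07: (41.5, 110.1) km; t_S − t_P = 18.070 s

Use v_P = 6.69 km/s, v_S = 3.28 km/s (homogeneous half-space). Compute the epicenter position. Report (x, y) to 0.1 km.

(-54.3, 44.2)

Distance from S−P lag: d = Δt · v_P v_S / (v_P − v_S) = Δt · (6.69·3.28)/(6.69−3.28) ≈ 6.4350·Δt.
So d_STA05 = 193.52, d_STA06 = 144.65, d_STA07 = 116.28 km.
Circle about each station: (x − 72.6)² + (y + 101.9)² = 193.52²; (x − 86.1)² + (y − 9.4)² = 144.65²; (x − 41.5)² + (y − 110.1)² = 116.28².
Subtracting the STA05 equation from the STA06 and STA07 equations removes the quadratic terms:
27.0 x + 222.6 y = 8373.57
-62.2 x + 424.0 y = 22118.84
Solving the 2×2 system: x ≈ -54.3, y ≈ 44.2 km.
Check against STA05 (with the unrounded x, y): √((x − 72.6)²+(y + 101.9)²) = 193.51 ≈ 193.52 km. ✓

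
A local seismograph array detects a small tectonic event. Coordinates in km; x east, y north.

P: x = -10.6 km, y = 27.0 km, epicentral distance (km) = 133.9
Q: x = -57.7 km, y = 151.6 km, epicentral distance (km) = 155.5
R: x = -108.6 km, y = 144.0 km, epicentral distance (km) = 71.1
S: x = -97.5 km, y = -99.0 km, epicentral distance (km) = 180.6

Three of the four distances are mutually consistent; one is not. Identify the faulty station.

Solve using three stations at a time. Using P, R, S (subtract circle equations pairwise → linear system) gives (x, y) ≈ (-134.5, 77.8).
Distances from that point to each station vs reported:
  P: calculated 133.9 vs reported 133.9 → residual 0.0 km
  Q: calculated 106.5 vs reported 155.5 → residual 49.0 km
  R: calculated 71.1 vs reported 71.1 → residual 0.0 km
  S: calculated 180.6 vs reported 180.6 → residual 0.0 km
P, R, S are mutually consistent (residuals ≈ 0); Q is off by 49.0 km.

Q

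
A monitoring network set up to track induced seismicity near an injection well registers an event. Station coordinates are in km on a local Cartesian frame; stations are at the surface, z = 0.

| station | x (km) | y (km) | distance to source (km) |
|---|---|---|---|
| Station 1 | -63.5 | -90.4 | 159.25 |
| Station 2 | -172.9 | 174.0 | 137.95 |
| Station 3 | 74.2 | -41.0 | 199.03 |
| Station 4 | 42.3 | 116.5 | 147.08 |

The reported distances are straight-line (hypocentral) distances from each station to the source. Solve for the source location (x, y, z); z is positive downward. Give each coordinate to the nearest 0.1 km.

(-93.0, 64.2, 24.3)

Each station gives a sphere (x−x_i)² + (y−y_i)² + z² = d_i² (stations at z=0).
Subtracting the Station 1 sphere from Station 2 and Station 3: z² cancels, leaving linear equations in x and y:
-218.8 x + 528.8 y = 54296.36
275.4 x + 98.8 y = -19270.15
Solving: x ≈ -93.002, y ≈ 64.197 km (keep extra digits for the depth step; rounded: -93.0, 64.2).
Then from the Station 1 sphere: z² = 159.25² − (x + 63.5)² − (y + 90.4)² with x = -93.002, y = 64.197, so z ≈ 24.289 ≈ 24.3 km.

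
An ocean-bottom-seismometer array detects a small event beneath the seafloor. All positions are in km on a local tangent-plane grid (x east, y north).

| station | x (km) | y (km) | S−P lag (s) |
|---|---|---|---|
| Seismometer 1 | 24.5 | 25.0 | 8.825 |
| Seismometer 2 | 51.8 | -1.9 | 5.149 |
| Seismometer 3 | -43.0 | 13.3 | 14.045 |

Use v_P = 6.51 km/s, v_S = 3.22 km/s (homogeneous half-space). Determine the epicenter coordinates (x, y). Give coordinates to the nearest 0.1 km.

Distance from S−P lag: d = Δt · v_P v_S / (v_P − v_S) = Δt · (6.51·3.22)/(6.51−3.22) ≈ 6.3715·Δt.
So d_Seismometer 1 = 56.23, d_Seismometer 2 = 32.81, d_Seismometer 3 = 89.49 km.
Circle about each station: (x − 24.5)² + (y − 25.0)² = 56.23²; (x − 51.8)² + (y + 1.9)² = 32.81²; (x + 43.0)² + (y − 13.3)² = 89.49².
Subtracting the Seismometer 1 equation from the Seismometer 2 and Seismometer 3 equations removes the quadratic terms:
54.6 x − 53.8 y = 3546.92
-135.0 x − 23.4 y = -4046.01
Solving the 2×2 system: x ≈ 35.2, y ≈ -30.2 km.

(35.2, -30.2)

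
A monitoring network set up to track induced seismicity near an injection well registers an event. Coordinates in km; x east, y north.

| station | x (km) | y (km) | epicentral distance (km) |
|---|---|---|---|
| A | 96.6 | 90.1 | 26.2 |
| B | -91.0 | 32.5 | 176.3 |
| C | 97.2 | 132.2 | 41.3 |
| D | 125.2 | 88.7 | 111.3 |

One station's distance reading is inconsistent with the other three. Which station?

Solve using three stations at a time. Using A, B, C (subtract circle equations pairwise → linear system) gives (x, y) ≈ (72.1, 99.4).
Distances from that point to each station vs reported:
  A: calculated 26.2 vs reported 26.2 → residual 0.0 km
  B: calculated 176.3 vs reported 176.3 → residual 0.0 km
  C: calculated 41.3 vs reported 41.3 → residual 0.0 km
  D: calculated 54.2 vs reported 111.3 → residual 57.1 km
A, B, C are mutually consistent (residuals ≈ 0); D is off by 57.1 km.

D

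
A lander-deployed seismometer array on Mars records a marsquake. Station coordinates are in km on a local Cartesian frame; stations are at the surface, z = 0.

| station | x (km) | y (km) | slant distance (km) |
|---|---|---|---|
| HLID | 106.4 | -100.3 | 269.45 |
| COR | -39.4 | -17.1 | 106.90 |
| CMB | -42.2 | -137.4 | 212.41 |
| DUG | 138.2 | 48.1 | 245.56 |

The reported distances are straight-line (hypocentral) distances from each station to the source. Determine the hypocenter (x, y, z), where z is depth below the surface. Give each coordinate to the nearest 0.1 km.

Each station gives a sphere (x−x_i)² + (y−y_i)² + z² = d_i² (stations at z=0).
Subtracting the HLID sphere from COR and CMB: z² cancels, leaving linear equations in x and y:
-291.6 x + 166.4 y = 41639.41
-297.2 x − 74.2 y = 26763.84
Solving: x ≈ -106.106, y ≈ 64.297 km (keep extra digits for the depth step; rounded: -106.1, 64.3).
Then from the HLID sphere: z² = 269.45² − (x − 106.4)² − (y + 100.3)² with x = -106.106, y = 64.297, so z ≈ 18.770 ≈ 18.8 km.

x ≈ -106.1 km, y ≈ 64.3 km, depth ≈ 18.8 km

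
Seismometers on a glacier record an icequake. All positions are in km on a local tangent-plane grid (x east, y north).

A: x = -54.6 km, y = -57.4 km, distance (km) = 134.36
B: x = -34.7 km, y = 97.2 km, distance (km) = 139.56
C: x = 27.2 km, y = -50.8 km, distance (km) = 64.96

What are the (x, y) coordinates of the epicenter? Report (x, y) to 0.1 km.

Circle about each station: (x + 54.6)² + (y + 57.4)² = 134.36²; (x + 34.7)² + (y − 97.2)² = 139.56²; (x − 27.2)² + (y + 50.8)² = 64.96².
Subtracting the A equation from the B and C equations removes the quadratic terms:
39.8 x + 309.2 y = 2951.63
163.6 x + 13.2 y = 10877.37
Solving the 2×2 system: x ≈ 66.4, y ≈ 1.0 km.

66.4 km east, 1.0 km north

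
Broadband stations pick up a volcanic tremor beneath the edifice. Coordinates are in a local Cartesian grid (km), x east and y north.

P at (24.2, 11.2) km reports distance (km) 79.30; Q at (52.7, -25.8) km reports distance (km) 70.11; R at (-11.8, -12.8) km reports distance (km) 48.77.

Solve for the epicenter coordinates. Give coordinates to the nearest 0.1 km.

(-7.7, -61.4)

Circle about each station: (x − 24.2)² + (y − 11.2)² = 79.30²; (x − 52.7)² + (y + 25.8)² = 70.11²; (x + 11.8)² + (y + 12.8)² = 48.77².
Subtracting the P equation from the Q and R equations removes the quadratic terms:
57.0 x − 74.0 y = 4104.93
-72.0 x − 48.0 y = 3501.98
Solving the 2×2 system: x ≈ -7.7, y ≈ -61.4 km.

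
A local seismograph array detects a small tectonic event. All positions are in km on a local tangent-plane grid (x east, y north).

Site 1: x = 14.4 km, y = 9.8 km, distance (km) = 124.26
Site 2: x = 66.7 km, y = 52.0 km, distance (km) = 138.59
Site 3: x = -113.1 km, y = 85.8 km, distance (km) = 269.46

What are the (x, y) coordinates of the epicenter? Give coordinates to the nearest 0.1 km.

Circle about each station: (x − 14.4)² + (y − 9.8)² = 124.26²; (x − 66.7)² + (y − 52.0)² = 138.59²; (x + 113.1)² + (y − 85.8)² = 269.46².
Subtracting the Site 1 equation from the Site 2 and Site 3 equations removes the quadratic terms:
104.6 x + 84.4 y = 3082.85
-255.0 x + 152.0 y = -37318.29
Solving the 2×2 system: x ≈ 96.7, y ≈ -83.3 km.

(96.7, -83.3)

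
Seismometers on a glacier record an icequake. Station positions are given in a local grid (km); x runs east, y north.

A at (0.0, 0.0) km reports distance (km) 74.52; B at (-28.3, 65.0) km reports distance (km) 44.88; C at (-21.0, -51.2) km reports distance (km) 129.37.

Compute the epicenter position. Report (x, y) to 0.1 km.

x ≈ 15.9 km, y ≈ 72.8 km

Circle about each station: x² + y² = 74.52²; (x + 28.3)² + (y − 65.0)² = 44.88²; (x + 21.0)² + (y + 51.2)² = 129.37².
Subtracting pairs of circle equations eliminates x²+y² and gives linear equations (the radical axes):
-56.6 x + 130.0 y = 8564.91
-42.0 x − 102.4 y = -8120.93
Solving the 2×2 system: x ≈ 15.9, y ≈ 72.8 km.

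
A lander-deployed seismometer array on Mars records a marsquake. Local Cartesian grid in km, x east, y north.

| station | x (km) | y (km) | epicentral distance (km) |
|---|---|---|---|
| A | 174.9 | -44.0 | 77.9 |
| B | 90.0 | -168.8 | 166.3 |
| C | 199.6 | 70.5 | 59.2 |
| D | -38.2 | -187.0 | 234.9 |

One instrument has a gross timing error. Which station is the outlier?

Solve using three stations at a time. Using A, B, D (subtract circle equations pairwise → linear system) gives (x, y) ≈ (108.5, -3.6).
Distances from that point to each station vs reported:
  A: calculated 77.7 vs reported 77.9 → residual 0.2 km
  B: calculated 166.2 vs reported 166.3 → residual 0.1 km
  C: calculated 117.4 vs reported 59.2 → residual 58.2 km
  D: calculated 234.8 vs reported 234.9 → residual 0.1 km
A, B, D are mutually consistent (residuals ≈ 0); C is off by 58.2 km.

C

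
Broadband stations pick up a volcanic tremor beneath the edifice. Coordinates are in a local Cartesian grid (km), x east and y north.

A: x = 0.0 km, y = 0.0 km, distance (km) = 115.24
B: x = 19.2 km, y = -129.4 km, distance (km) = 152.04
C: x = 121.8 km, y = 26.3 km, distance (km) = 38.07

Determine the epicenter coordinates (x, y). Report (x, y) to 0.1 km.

Circle about each station: x² + y² = 115.24²; (x − 19.2)² + (y + 129.4)² = 152.04²; (x − 121.8)² + (y − 26.3)² = 38.07².
Subtracting the A equation from the B and C equations removes the quadratic terms:
38.4 x − 258.8 y = 7277.10
243.6 x + 52.6 y = 27357.86
Solving the 2×2 system: x ≈ 114.7, y ≈ -11.1 km.

(114.7, -11.1)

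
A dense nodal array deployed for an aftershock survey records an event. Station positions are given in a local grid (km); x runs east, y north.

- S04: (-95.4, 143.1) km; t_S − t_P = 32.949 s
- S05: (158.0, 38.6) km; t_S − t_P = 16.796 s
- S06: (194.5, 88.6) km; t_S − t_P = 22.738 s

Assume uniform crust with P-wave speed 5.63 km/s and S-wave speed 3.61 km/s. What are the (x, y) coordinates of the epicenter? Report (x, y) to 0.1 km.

Distance from S−P lag: d = Δt · v_P v_S / (v_P − v_S) = Δt · (5.63·3.61)/(5.63−3.61) ≈ 10.0615·Δt.
So d_S04 = 331.52, d_S05 = 168.99, d_S06 = 228.78 km.
Circle about each station: (x + 95.4)² + (y − 143.1)² = 331.52²; (x − 158.0)² + (y − 38.6)² = 168.99²; (x − 194.5)² + (y − 88.6)² = 228.78².
Subtracting the S04 equation from the S05 and S06 equations removes the quadratic terms:
506.8 x − 209.0 y = 78223.08
579.8 x − 109.0 y = 73666.66
Solving the 2×2 system: x ≈ 104.2, y ≈ -121.6 km.
Check against S04 (with the unrounded x, y): √((x + 95.4)²+(y − 143.1)²) = 331.53 ≈ 331.52 km. ✓

104.2 km east, -121.6 km north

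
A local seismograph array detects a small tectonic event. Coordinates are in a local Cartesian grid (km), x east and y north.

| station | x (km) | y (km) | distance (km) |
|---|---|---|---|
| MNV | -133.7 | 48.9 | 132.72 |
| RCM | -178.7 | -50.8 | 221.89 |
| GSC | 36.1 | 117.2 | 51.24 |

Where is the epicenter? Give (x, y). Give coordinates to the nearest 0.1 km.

x ≈ -7.7 km, y ≈ 90.6 km

Circle about each station: (x + 133.7)² + (y − 48.9)² = 132.72²; (x + 178.7)² + (y + 50.8)² = 221.89²; (x − 36.1)² + (y − 117.2)² = 51.24².
Subtracting pairs of circle equations eliminates x²+y² and gives linear equations (the radical axes):
-90.0 x − 199.4 y = -17373.14
339.6 x + 136.6 y = 9761.21
Solving the 2×2 system: x ≈ -7.7, y ≈ 90.6 km.
Check against MNV (with the unrounded x, y): √((x + 133.7)²+(y − 48.9)²) = 132.72 ≈ 132.72 km. ✓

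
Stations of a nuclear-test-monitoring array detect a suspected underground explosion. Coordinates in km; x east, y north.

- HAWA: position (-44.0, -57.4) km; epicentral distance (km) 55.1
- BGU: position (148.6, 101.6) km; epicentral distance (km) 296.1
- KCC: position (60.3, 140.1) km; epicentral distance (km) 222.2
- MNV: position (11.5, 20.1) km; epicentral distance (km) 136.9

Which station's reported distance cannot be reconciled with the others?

KCC

Solve using three stations at a time. Using HAWA, BGU, MNV (subtract circle equations pairwise → linear system) gives (x, y) ≈ (-99.1, -60.6).
Distances from that point to each station vs reported:
  HAWA: calculated 55.2 vs reported 55.1 → residual 0.1 km
  BGU: calculated 296.1 vs reported 296.1 → residual 0.0 km
  KCC: calculated 256.3 vs reported 222.2 → residual 34.1 km
  MNV: calculated 137.0 vs reported 136.9 → residual 0.1 km
HAWA, BGU, MNV are mutually consistent (residuals ≈ 0); KCC is off by 34.1 km.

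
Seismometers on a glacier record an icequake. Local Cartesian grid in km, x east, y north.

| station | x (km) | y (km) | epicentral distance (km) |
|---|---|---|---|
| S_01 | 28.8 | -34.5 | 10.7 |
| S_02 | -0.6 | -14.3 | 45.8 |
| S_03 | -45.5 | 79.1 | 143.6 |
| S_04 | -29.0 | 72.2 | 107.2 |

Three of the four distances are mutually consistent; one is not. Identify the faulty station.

Solve using three stations at a time. Using S_01, S_02, S_03 (subtract circle equations pairwise → linear system) gives (x, y) ≈ (39.3, -36.8).
Distances from that point to each station vs reported:
  S_01: calculated 10.8 vs reported 10.7 → residual 0.1 km
  S_02: calculated 45.8 vs reported 45.8 → residual 0.0 km
  S_03: calculated 143.6 vs reported 143.6 → residual 0.0 km
  S_04: calculated 128.6 vs reported 107.2 → residual 21.4 km
S_01, S_02, S_03 are mutually consistent (residuals ≈ 0); S_04 is off by 21.4 km.

S_04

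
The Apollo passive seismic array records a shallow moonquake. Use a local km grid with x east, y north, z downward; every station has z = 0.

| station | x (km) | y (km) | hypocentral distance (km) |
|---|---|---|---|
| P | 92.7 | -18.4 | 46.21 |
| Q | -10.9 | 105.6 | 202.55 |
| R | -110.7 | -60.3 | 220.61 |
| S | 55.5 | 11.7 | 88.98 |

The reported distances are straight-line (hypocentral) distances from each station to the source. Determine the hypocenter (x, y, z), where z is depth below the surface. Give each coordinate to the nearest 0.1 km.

Each station gives a sphere (x−x_i)² + (y−y_i)² + z² = d_i² (stations at z=0).
Subtracting the P sphere from Q and R: z² cancels, leaving linear equations in x and y:
-207.2 x + 248.0 y = -36552.82
-406.8 x − 83.8 y = -39574.68
Solving: x ≈ 108.902, y ≈ -56.404 km (keep extra digits for the depth step; rounded: 108.9, -56.4).
Then from the P sphere: z² = 46.21² − (x − 92.7)² − (y + 18.4)² with x = 108.902, y = -56.404, so z ≈ 20.702 ≈ 20.7 km.

x ≈ 108.9 km, y ≈ -56.4 km, depth ≈ 20.7 km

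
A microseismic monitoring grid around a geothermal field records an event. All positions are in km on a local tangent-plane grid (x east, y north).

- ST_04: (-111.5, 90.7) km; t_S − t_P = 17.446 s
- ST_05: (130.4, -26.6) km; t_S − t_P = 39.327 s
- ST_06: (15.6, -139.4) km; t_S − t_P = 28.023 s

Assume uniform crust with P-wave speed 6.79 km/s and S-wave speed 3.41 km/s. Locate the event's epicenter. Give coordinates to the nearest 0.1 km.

x ≈ -139.0 km, y ≈ -25.6 km

Distance from S−P lag: d = Δt · v_P v_S / (v_P − v_S) = Δt · (6.79·3.41)/(6.79−3.41) ≈ 6.8503·Δt.
So d_ST_04 = 119.51, d_ST_05 = 269.40, d_ST_06 = 191.97 km.
Circle about each station: (x + 111.5)² + (y − 90.7)² = 119.51²; (x − 130.4)² + (y + 26.6)² = 269.40²; (x − 15.6)² + (y + 139.4)² = 191.97².
Subtracting pairs of circle equations eliminates x²+y² and gives linear equations (the radical axes):
483.8 x − 234.6 y = -61240.74
254.2 x − 460.2 y = -23552.86
Solving the 2×2 system: x ≈ -139.0, y ≈ -25.6 km.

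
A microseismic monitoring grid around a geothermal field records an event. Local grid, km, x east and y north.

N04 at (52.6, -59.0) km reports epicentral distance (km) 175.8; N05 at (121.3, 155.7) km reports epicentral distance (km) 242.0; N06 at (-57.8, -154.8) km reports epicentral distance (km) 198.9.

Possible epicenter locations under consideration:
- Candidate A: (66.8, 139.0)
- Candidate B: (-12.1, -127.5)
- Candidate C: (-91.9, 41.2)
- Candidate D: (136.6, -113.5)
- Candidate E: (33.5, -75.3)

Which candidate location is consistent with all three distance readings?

Candidate C

For each candidate, compare |candidate − station| to the reported distance:
Candidate A: residuals N04 22.7, N05 185.0, N06 120.2 → max 185.0 km
Candidate B: residuals N04 81.6, N05 71.0, N06 145.7 → max 145.7 km
Candidate C: residuals N04 0.0, N05 0.0, N06 0.0 → max 0.0 km
Candidate D: residuals N04 75.7, N05 27.6, N06 0.2 → max 75.7 km
Candidate E: residuals N04 150.7, N05 5.1, N06 77.8 → max 150.7 km
Only Candidate C has all residuals ≈ 0.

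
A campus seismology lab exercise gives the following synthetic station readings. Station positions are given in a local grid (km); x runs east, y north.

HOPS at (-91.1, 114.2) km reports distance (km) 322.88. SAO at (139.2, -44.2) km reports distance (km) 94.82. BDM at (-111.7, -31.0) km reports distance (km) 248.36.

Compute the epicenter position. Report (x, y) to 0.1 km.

x ≈ 113.6 km, y ≈ -135.5 km

Circle about each station: (x + 91.1)² + (y − 114.2)² = 322.88²; (x − 139.2)² + (y + 44.2)² = 94.82²; (x + 111.7)² + (y + 31.0)² = 248.36².
Subtracting the HOPS equation from the SAO and BDM equations removes the quadratic terms:
460.6 x − 316.8 y = 95250.09
-41.2 x − 290.4 y = 34665.84
Solving the 2×2 system: x ≈ 113.6, y ≈ -135.5 km.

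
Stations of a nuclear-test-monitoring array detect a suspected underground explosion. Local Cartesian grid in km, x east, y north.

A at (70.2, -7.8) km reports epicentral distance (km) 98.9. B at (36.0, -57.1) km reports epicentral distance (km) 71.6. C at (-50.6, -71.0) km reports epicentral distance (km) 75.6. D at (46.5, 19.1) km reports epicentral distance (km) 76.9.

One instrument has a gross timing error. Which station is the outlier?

B

Solve using three stations at a time. Using A, C, D (subtract circle equations pairwise → linear system) gives (x, y) ≈ (-28.3, 1.2).
Distances from that point to each station vs reported:
  A: calculated 98.9 vs reported 98.9 → residual 0.0 km
  B: calculated 86.8 vs reported 71.6 → residual 15.2 km
  C: calculated 75.6 vs reported 75.6 → residual 0.0 km
  D: calculated 76.9 vs reported 76.9 → residual 0.0 km
A, C, D are mutually consistent (residuals ≈ 0); B is off by 15.2 km.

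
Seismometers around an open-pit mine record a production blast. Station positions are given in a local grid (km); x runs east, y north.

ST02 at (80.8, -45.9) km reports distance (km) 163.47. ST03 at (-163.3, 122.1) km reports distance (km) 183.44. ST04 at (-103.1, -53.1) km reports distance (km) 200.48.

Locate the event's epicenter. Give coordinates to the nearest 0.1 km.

Circle about each station: (x − 80.8)² + (y + 45.9)² = 163.47²; (x + 163.3)² + (y − 122.1)² = 183.44²; (x + 103.1)² + (y + 53.1)² = 200.48².
Subtracting the ST02 equation from the ST03 and ST04 equations removes the quadratic terms:
-488.2 x + 336.0 y = 26012.06
-367.8 x − 14.4 y = -8656.02
Solving the 2×2 system: x ≈ 19.4, y ≈ 105.6 km.

x ≈ 19.4 km, y ≈ 105.6 km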